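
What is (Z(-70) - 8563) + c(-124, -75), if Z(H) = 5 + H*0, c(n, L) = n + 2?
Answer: -8680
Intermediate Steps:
c(n, L) = 2 + n
Z(H) = 5 (Z(H) = 5 + 0 = 5)
(Z(-70) - 8563) + c(-124, -75) = (5 - 8563) + (2 - 124) = -8558 - 122 = -8680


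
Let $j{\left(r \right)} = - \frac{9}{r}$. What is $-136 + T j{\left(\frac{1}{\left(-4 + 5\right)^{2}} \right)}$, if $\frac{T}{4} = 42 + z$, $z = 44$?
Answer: $-3232$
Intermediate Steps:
$T = 344$ ($T = 4 \left(42 + 44\right) = 4 \cdot 86 = 344$)
$-136 + T j{\left(\frac{1}{\left(-4 + 5\right)^{2}} \right)} = -136 + 344 \left(- \frac{9}{\frac{1}{\left(-4 + 5\right)^{2}}}\right) = -136 + 344 \left(- \frac{9}{\frac{1}{1^{2}}}\right) = -136 + 344 \left(- \frac{9}{1^{-1}}\right) = -136 + 344 \left(- \frac{9}{1}\right) = -136 + 344 \left(\left(-9\right) 1\right) = -136 + 344 \left(-9\right) = -136 - 3096 = -3232$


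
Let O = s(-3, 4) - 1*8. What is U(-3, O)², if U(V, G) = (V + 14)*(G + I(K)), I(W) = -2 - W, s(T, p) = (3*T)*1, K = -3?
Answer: 30976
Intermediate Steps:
s(T, p) = 3*T
O = -17 (O = 3*(-3) - 1*8 = -9 - 8 = -17)
U(V, G) = (1 + G)*(14 + V) (U(V, G) = (V + 14)*(G + (-2 - 1*(-3))) = (14 + V)*(G + (-2 + 3)) = (14 + V)*(G + 1) = (14 + V)*(1 + G) = (1 + G)*(14 + V))
U(-3, O)² = (14 - 3 + 14*(-17) - 17*(-3))² = (14 - 3 - 238 + 51)² = (-176)² = 30976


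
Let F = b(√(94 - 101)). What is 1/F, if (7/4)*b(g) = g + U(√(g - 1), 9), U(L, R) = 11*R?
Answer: 693/39232 - 7*I*√7/39232 ≈ 0.017664 - 0.00047207*I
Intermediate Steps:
b(g) = 396/7 + 4*g/7 (b(g) = 4*(g + 11*9)/7 = 4*(g + 99)/7 = 4*(99 + g)/7 = 396/7 + 4*g/7)
F = 396/7 + 4*I*√7/7 (F = 396/7 + 4*√(94 - 101)/7 = 396/7 + 4*√(-7)/7 = 396/7 + 4*(I*√7)/7 = 396/7 + 4*I*√7/7 ≈ 56.571 + 1.5119*I)
1/F = 1/(396/7 + 4*I*√7/7)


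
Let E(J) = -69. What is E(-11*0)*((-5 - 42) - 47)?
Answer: 6486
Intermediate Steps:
E(-11*0)*((-5 - 42) - 47) = -69*((-5 - 42) - 47) = -69*(-47 - 47) = -69*(-94) = 6486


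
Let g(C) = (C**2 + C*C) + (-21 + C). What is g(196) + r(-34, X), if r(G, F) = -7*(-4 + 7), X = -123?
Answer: 76986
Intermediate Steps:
r(G, F) = -21 (r(G, F) = -7*3 = -21)
g(C) = -21 + C + 2*C**2 (g(C) = (C**2 + C**2) + (-21 + C) = 2*C**2 + (-21 + C) = -21 + C + 2*C**2)
g(196) + r(-34, X) = (-21 + 196 + 2*196**2) - 21 = (-21 + 196 + 2*38416) - 21 = (-21 + 196 + 76832) - 21 = 77007 - 21 = 76986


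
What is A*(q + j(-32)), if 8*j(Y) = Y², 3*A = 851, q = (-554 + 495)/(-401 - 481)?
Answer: 96124705/2646 ≈ 36328.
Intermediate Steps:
q = 59/882 (q = -59/(-882) = -59*(-1/882) = 59/882 ≈ 0.066893)
A = 851/3 (A = (⅓)*851 = 851/3 ≈ 283.67)
j(Y) = Y²/8
A*(q + j(-32)) = 851*(59/882 + (⅛)*(-32)²)/3 = 851*(59/882 + (⅛)*1024)/3 = 851*(59/882 + 128)/3 = (851/3)*(112955/882) = 96124705/2646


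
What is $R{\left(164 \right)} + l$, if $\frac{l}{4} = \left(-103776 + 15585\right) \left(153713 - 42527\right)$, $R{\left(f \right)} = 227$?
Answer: $-39222417877$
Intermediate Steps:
$l = -39222418104$ ($l = 4 \left(-103776 + 15585\right) \left(153713 - 42527\right) = 4 \left(\left(-88191\right) 111186\right) = 4 \left(-9805604526\right) = -39222418104$)
$R{\left(164 \right)} + l = 227 - 39222418104 = -39222417877$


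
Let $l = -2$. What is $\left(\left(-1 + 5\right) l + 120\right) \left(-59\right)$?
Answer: $-6608$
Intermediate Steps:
$\left(\left(-1 + 5\right) l + 120\right) \left(-59\right) = \left(\left(-1 + 5\right) \left(-2\right) + 120\right) \left(-59\right) = \left(4 \left(-2\right) + 120\right) \left(-59\right) = \left(-8 + 120\right) \left(-59\right) = 112 \left(-59\right) = -6608$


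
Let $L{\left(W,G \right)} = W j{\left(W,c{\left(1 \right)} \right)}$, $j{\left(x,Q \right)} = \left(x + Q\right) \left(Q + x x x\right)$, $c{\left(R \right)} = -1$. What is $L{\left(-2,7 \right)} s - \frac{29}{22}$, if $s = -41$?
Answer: $\frac{48679}{22} \approx 2212.7$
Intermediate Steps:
$j{\left(x,Q \right)} = \left(Q + x\right) \left(Q + x^{3}\right)$ ($j{\left(x,Q \right)} = \left(Q + x\right) \left(Q + x^{2} x\right) = \left(Q + x\right) \left(Q + x^{3}\right)$)
$L{\left(W,G \right)} = W \left(1 + W^{4} - W - W^{3}\right)$ ($L{\left(W,G \right)} = W \left(\left(-1\right)^{2} + W^{4} - W - W^{3}\right) = W \left(1 + W^{4} - W - W^{3}\right)$)
$L{\left(-2,7 \right)} s - \frac{29}{22} = - 2 \left(1 + \left(-2\right)^{4} - -2 - \left(-2\right)^{3}\right) \left(-41\right) - \frac{29}{22} = - 2 \left(1 + 16 + 2 - -8\right) \left(-41\right) - \frac{29}{22} = - 2 \left(1 + 16 + 2 + 8\right) \left(-41\right) - \frac{29}{22} = \left(-2\right) 27 \left(-41\right) - \frac{29}{22} = \left(-54\right) \left(-41\right) - \frac{29}{22} = 2214 - \frac{29}{22} = \frac{48679}{22}$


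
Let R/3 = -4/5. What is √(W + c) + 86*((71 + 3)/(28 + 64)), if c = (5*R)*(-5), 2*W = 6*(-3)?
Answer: 1591/23 + √51 ≈ 76.315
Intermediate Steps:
W = -9 (W = (6*(-3))/2 = (½)*(-18) = -9)
R = -12/5 (R = 3*(-4/5) = 3*(-4*⅕) = 3*(-⅘) = -12/5 ≈ -2.4000)
c = 60 (c = (5*(-12/5))*(-5) = -12*(-5) = 60)
√(W + c) + 86*((71 + 3)/(28 + 64)) = √(-9 + 60) + 86*((71 + 3)/(28 + 64)) = √51 + 86*(74/92) = √51 + 86*(74*(1/92)) = √51 + 86*(37/46) = √51 + 1591/23 = 1591/23 + √51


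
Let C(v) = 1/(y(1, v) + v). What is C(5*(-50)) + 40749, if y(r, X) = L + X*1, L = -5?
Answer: 20578244/505 ≈ 40749.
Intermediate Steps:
y(r, X) = -5 + X (y(r, X) = -5 + X*1 = -5 + X)
C(v) = 1/(-5 + 2*v) (C(v) = 1/((-5 + v) + v) = 1/(-5 + 2*v))
C(5*(-50)) + 40749 = 1/(-5 + 2*(5*(-50))) + 40749 = 1/(-5 + 2*(-250)) + 40749 = 1/(-5 - 500) + 40749 = 1/(-505) + 40749 = -1/505 + 40749 = 20578244/505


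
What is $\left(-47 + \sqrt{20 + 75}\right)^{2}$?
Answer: $\left(47 - \sqrt{95}\right)^{2} \approx 1387.8$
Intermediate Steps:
$\left(-47 + \sqrt{20 + 75}\right)^{2} = \left(-47 + \sqrt{95}\right)^{2}$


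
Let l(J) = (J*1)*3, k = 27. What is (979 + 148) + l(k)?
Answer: 1208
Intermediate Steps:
l(J) = 3*J (l(J) = J*3 = 3*J)
(979 + 148) + l(k) = (979 + 148) + 3*27 = 1127 + 81 = 1208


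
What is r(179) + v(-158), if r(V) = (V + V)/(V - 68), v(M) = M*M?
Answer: 2771362/111 ≈ 24967.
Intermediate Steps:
v(M) = M²
r(V) = 2*V/(-68 + V) (r(V) = (2*V)/(-68 + V) = 2*V/(-68 + V))
r(179) + v(-158) = 2*179/(-68 + 179) + (-158)² = 2*179/111 + 24964 = 2*179*(1/111) + 24964 = 358/111 + 24964 = 2771362/111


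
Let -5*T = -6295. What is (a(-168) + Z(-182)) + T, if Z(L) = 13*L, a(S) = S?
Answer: -1275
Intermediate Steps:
T = 1259 (T = -1/5*(-6295) = 1259)
(a(-168) + Z(-182)) + T = (-168 + 13*(-182)) + 1259 = (-168 - 2366) + 1259 = -2534 + 1259 = -1275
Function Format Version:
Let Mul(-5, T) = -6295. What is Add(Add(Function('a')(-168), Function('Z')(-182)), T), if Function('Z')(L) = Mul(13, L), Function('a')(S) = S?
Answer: -1275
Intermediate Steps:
T = 1259 (T = Mul(Rational(-1, 5), -6295) = 1259)
Add(Add(Function('a')(-168), Function('Z')(-182)), T) = Add(Add(-168, Mul(13, -182)), 1259) = Add(Add(-168, -2366), 1259) = Add(-2534, 1259) = -1275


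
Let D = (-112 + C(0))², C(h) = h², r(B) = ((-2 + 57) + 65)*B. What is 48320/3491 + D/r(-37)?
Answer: 21343712/1937505 ≈ 11.016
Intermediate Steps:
r(B) = 120*B (r(B) = (55 + 65)*B = 120*B)
D = 12544 (D = (-112 + 0²)² = (-112 + 0)² = (-112)² = 12544)
48320/3491 + D/r(-37) = 48320/3491 + 12544/((120*(-37))) = 48320*(1/3491) + 12544/(-4440) = 48320/3491 + 12544*(-1/4440) = 48320/3491 - 1568/555 = 21343712/1937505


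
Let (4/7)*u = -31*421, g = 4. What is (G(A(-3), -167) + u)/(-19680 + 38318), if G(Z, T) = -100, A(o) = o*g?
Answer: -91757/74552 ≈ -1.2308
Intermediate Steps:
u = -91357/4 (u = 7*(-31*421)/4 = (7/4)*(-13051) = -91357/4 ≈ -22839.)
A(o) = 4*o (A(o) = o*4 = 4*o)
(G(A(-3), -167) + u)/(-19680 + 38318) = (-100 - 91357/4)/(-19680 + 38318) = -91757/4/18638 = -91757/4*1/18638 = -91757/74552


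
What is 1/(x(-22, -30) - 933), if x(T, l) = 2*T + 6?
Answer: -1/971 ≈ -0.0010299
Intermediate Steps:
x(T, l) = 6 + 2*T
1/(x(-22, -30) - 933) = 1/((6 + 2*(-22)) - 933) = 1/((6 - 44) - 933) = 1/(-38 - 933) = 1/(-971) = -1/971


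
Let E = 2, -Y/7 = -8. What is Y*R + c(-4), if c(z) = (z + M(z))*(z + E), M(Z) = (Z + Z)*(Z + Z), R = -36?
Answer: -2136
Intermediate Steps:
M(Z) = 4*Z² (M(Z) = (2*Z)*(2*Z) = 4*Z²)
Y = 56 (Y = -7*(-8) = 56)
c(z) = (2 + z)*(z + 4*z²) (c(z) = (z + 4*z²)*(z + 2) = (z + 4*z²)*(2 + z) = (2 + z)*(z + 4*z²))
Y*R + c(-4) = 56*(-36) - 4*(2 + 4*(-4)² + 9*(-4)) = -2016 - 4*(2 + 4*16 - 36) = -2016 - 4*(2 + 64 - 36) = -2016 - 4*30 = -2016 - 120 = -2136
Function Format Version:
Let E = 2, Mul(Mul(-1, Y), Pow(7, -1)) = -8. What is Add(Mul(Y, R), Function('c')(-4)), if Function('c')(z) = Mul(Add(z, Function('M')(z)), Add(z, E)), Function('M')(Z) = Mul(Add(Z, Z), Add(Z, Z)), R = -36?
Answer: -2136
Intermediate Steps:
Function('M')(Z) = Mul(4, Pow(Z, 2)) (Function('M')(Z) = Mul(Mul(2, Z), Mul(2, Z)) = Mul(4, Pow(Z, 2)))
Y = 56 (Y = Mul(-7, -8) = 56)
Function('c')(z) = Mul(Add(2, z), Add(z, Mul(4, Pow(z, 2)))) (Function('c')(z) = Mul(Add(z, Mul(4, Pow(z, 2))), Add(z, 2)) = Mul(Add(z, Mul(4, Pow(z, 2))), Add(2, z)) = Mul(Add(2, z), Add(z, Mul(4, Pow(z, 2)))))
Add(Mul(Y, R), Function('c')(-4)) = Add(Mul(56, -36), Mul(-4, Add(2, Mul(4, Pow(-4, 2)), Mul(9, -4)))) = Add(-2016, Mul(-4, Add(2, Mul(4, 16), -36))) = Add(-2016, Mul(-4, Add(2, 64, -36))) = Add(-2016, Mul(-4, 30)) = Add(-2016, -120) = -2136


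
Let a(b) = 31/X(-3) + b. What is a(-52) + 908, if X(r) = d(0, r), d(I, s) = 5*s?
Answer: 12809/15 ≈ 853.93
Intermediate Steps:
X(r) = 5*r
a(b) = -31/15 + b (a(b) = 31/((5*(-3))) + b = 31/(-15) + b = 31*(-1/15) + b = -31/15 + b)
a(-52) + 908 = (-31/15 - 52) + 908 = -811/15 + 908 = 12809/15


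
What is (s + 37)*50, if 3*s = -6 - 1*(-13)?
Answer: 5900/3 ≈ 1966.7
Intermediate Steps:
s = 7/3 (s = (-6 - 1*(-13))/3 = (-6 + 13)/3 = (1/3)*7 = 7/3 ≈ 2.3333)
(s + 37)*50 = (7/3 + 37)*50 = (118/3)*50 = 5900/3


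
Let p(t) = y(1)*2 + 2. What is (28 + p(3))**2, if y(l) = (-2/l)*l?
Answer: 676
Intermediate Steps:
y(l) = -2
p(t) = -2 (p(t) = -2*2 + 2 = -4 + 2 = -2)
(28 + p(3))**2 = (28 - 2)**2 = 26**2 = 676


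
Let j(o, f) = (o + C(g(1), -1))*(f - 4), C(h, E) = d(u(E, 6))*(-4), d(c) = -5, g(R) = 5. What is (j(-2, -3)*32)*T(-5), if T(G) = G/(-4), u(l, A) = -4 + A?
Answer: -5040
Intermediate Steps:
C(h, E) = 20 (C(h, E) = -5*(-4) = 20)
j(o, f) = (-4 + f)*(20 + o) (j(o, f) = (o + 20)*(f - 4) = (20 + o)*(-4 + f) = (-4 + f)*(20 + o))
T(G) = -G/4 (T(G) = G*(-1/4) = -G/4)
(j(-2, -3)*32)*T(-5) = ((-80 - 4*(-2) + 20*(-3) - 3*(-2))*32)*(-1/4*(-5)) = ((-80 + 8 - 60 + 6)*32)*(5/4) = -126*32*(5/4) = -4032*5/4 = -5040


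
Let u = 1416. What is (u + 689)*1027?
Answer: 2161835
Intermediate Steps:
(u + 689)*1027 = (1416 + 689)*1027 = 2105*1027 = 2161835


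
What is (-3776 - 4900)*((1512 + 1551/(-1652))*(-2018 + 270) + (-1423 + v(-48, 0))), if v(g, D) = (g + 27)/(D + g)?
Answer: 37877986865421/1652 ≈ 2.2929e+10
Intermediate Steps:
v(g, D) = (27 + g)/(D + g)
(-3776 - 4900)*((1512 + 1551/(-1652))*(-2018 + 270) + (-1423 + v(-48, 0))) = (-3776 - 4900)*((1512 + 1551/(-1652))*(-2018 + 270) + (-1423 + (27 - 48)/(0 - 48))) = -8676*((1512 + 1551*(-1/1652))*(-1748) + (-1423 - 21/(-48))) = -8676*((1512 - 1551/1652)*(-1748) + (-1423 - 1/48*(-21))) = -8676*((2496273/1652)*(-1748) + (-1423 + 7/16)) = -8676*(-1090871301/413 - 22761/16) = -8676*(-17463341109/6608) = 37877986865421/1652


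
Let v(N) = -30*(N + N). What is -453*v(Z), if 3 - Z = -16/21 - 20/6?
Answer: 1349940/7 ≈ 1.9285e+5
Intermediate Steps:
Z = 149/21 (Z = 3 - (-16/21 - 20/6) = 3 - (-16*1/21 - 20*⅙) = 3 - (-16/21 - 10/3) = 3 - 1*(-86/21) = 3 + 86/21 = 149/21 ≈ 7.0952)
v(N) = -60*N
-453*v(Z) = -(-27180)*149/21 = -453*(-2980/7) = 1349940/7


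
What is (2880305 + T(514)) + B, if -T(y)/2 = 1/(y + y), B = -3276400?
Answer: -203592831/514 ≈ -3.9610e+5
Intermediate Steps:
T(y) = -1/y (T(y) = -2/(y + y) = -2*1/(2*y) = -1/y)
(2880305 + T(514)) + B = (2880305 - 1/514) - 3276400 = 1480476769/514 - 3276400 = -203592831/514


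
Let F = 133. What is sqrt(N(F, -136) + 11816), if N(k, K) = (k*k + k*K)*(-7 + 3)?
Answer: 2*sqrt(3353) ≈ 115.81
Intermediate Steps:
N(k, K) = -4*k**2 - 4*K*k (N(k, K) = (k**2 + K*k)*(-4) = -4*k**2 - 4*K*k)
sqrt(N(F, -136) + 11816) = sqrt(-4*133*(-136 + 133) + 11816) = sqrt(-4*133*(-3) + 11816) = sqrt(1596 + 11816) = sqrt(13412) = 2*sqrt(3353)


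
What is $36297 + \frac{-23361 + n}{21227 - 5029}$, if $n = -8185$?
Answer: $\frac{293953630}{8099} \approx 36295.0$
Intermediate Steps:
$36297 + \frac{-23361 + n}{21227 - 5029} = 36297 + \frac{-23361 - 8185}{21227 - 5029} = 36297 - \frac{31546}{16198} = 36297 - \frac{15773}{8099} = \frac{293953630}{8099}$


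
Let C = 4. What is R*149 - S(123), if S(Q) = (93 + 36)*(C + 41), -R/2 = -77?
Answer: 17141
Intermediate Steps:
R = 154 (R = -2*(-77) = 154)
S(Q) = 5805 (S(Q) = (93 + 36)*(4 + 41) = 129*45 = 5805)
R*149 - S(123) = 154*149 - 1*5805 = 22946 - 5805 = 17141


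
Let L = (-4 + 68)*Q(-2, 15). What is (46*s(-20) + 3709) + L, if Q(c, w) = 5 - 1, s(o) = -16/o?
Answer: 20009/5 ≈ 4001.8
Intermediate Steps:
Q(c, w) = 4
L = 256 (L = (-4 + 68)*4 = 64*4 = 256)
(46*s(-20) + 3709) + L = (46*(-16/(-20)) + 3709) + 256 = (46*(-16*(-1/20)) + 3709) + 256 = (46*(⅘) + 3709) + 256 = (184/5 + 3709) + 256 = 18729/5 + 256 = 20009/5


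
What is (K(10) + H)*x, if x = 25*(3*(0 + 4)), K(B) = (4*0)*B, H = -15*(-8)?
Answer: 36000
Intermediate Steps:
H = 120
K(B) = 0 (K(B) = 0*B = 0)
x = 300 (x = 25*(3*4) = 25*12 = 300)
(K(10) + H)*x = (0 + 120)*300 = 120*300 = 36000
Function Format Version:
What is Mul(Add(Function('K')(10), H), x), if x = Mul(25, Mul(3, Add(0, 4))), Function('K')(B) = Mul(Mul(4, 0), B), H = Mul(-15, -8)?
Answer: 36000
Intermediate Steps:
H = 120
Function('K')(B) = 0 (Function('K')(B) = Mul(0, B) = 0)
x = 300 (x = Mul(25, Mul(3, 4)) = Mul(25, 12) = 300)
Mul(Add(Function('K')(10), H), x) = Mul(Add(0, 120), 300) = Mul(120, 300) = 36000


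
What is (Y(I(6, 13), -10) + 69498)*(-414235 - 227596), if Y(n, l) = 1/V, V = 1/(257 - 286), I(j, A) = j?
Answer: -44587357739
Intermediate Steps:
V = -1/29 (V = 1/(-29) = -1/29 ≈ -0.034483)
Y(n, l) = -29 (Y(n, l) = 1/(-1/29) = -29)
(Y(I(6, 13), -10) + 69498)*(-414235 - 227596) = (-29 + 69498)*(-414235 - 227596) = 69469*(-641831) = -44587357739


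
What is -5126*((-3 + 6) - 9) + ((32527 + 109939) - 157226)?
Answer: 15996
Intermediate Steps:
-5126*((-3 + 6) - 9) + ((32527 + 109939) - 157226) = -5126*(3 - 9) + (142466 - 157226) = -5126*(-6) - 14760 = 30756 - 14760 = 15996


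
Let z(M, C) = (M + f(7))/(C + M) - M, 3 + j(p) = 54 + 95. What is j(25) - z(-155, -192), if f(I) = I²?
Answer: -3229/347 ≈ -9.3055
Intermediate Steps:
j(p) = 146 (j(p) = -3 + (54 + 95) = -3 + 149 = 146)
z(M, C) = -M + (49 + M)/(C + M) (z(M, C) = (M + 7²)/(C + M) - M = (M + 49)/(C + M) - M = (49 + M)/(C + M) - M = -M + (49 + M)/(C + M))
j(25) - z(-155, -192) = 146 - (49 - 155 - 1*(-155)² - 1*(-192)*(-155))/(-192 - 155) = 146 - (49 - 155 - 1*24025 - 29760)/(-347) = 146 - (-1)*(49 - 155 - 24025 - 29760)/347 = 146 - (-1)*(-53891)/347 = 146 - 1*53891/347 = 146 - 53891/347 = -3229/347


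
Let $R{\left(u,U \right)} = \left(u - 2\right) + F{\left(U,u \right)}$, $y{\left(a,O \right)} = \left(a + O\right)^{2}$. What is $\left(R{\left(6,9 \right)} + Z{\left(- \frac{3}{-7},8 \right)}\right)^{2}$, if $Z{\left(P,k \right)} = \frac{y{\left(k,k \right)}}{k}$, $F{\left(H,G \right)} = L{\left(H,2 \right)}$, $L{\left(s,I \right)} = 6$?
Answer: $1764$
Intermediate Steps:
$y{\left(a,O \right)} = \left(O + a\right)^{2}$
$F{\left(H,G \right)} = 6$
$R{\left(u,U \right)} = 4 + u$ ($R{\left(u,U \right)} = \left(u - 2\right) + 6 = \left(-2 + u\right) + 6 = 4 + u$)
$Z{\left(P,k \right)} = 4 k$ ($Z{\left(P,k \right)} = \frac{\left(k + k\right)^{2}}{k} = \frac{\left(2 k\right)^{2}}{k} = \frac{4 k^{2}}{k} = 4 k$)
$\left(R{\left(6,9 \right)} + Z{\left(- \frac{3}{-7},8 \right)}\right)^{2} = \left(\left(4 + 6\right) + 4 \cdot 8\right)^{2} = \left(10 + 32\right)^{2} = 42^{2} = 1764$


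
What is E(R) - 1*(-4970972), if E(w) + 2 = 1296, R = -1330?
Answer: 4972266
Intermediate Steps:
E(w) = 1294 (E(w) = -2 + 1296 = 1294)
E(R) - 1*(-4970972) = 1294 - 1*(-4970972) = 1294 + 4970972 = 4972266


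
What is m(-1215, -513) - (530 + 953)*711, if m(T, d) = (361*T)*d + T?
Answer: 223953867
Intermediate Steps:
m(T, d) = T + 361*T*d (m(T, d) = 361*T*d + T = T + 361*T*d)
m(-1215, -513) - (530 + 953)*711 = -1215*(1 + 361*(-513)) - (530 + 953)*711 = -1215*(1 - 185193) - 1483*711 = -1215*(-185192) - 1*1054413 = 225008280 - 1054413 = 223953867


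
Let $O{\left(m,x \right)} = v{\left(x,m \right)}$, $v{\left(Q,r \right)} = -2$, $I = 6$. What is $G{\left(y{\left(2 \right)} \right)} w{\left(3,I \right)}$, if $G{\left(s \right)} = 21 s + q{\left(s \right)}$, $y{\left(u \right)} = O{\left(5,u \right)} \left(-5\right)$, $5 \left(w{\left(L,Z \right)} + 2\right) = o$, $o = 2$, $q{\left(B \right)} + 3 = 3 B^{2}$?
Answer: $- \frac{4056}{5} \approx -811.2$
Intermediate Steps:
$q{\left(B \right)} = -3 + 3 B^{2}$
$O{\left(m,x \right)} = -2$
$w{\left(L,Z \right)} = - \frac{8}{5}$ ($w{\left(L,Z \right)} = -2 + \frac{1}{5} \cdot 2 = -2 + \frac{2}{5} = - \frac{8}{5}$)
$y{\left(u \right)} = 10$ ($y{\left(u \right)} = \left(-2\right) \left(-5\right) = 10$)
$G{\left(s \right)} = -3 + 3 s^{2} + 21 s$ ($G{\left(s \right)} = 21 s + \left(-3 + 3 s^{2}\right) = -3 + 3 s^{2} + 21 s$)
$G{\left(y{\left(2 \right)} \right)} w{\left(3,I \right)} = \left(-3 + 3 \cdot 10^{2} + 21 \cdot 10\right) \left(- \frac{8}{5}\right) = \left(-3 + 3 \cdot 100 + 210\right) \left(- \frac{8}{5}\right) = \left(-3 + 300 + 210\right) \left(- \frac{8}{5}\right) = 507 \left(- \frac{8}{5}\right) = - \frac{4056}{5}$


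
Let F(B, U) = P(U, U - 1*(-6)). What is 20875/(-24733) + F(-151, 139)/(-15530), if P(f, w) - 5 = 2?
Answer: -324361881/384103490 ≈ -0.84447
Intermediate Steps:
P(f, w) = 7 (P(f, w) = 5 + 2 = 7)
F(B, U) = 7
20875/(-24733) + F(-151, 139)/(-15530) = 20875/(-24733) + 7/(-15530) = 20875*(-1/24733) + 7*(-1/15530) = -20875/24733 - 7/15530 = -324361881/384103490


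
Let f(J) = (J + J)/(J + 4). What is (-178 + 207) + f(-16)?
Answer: 95/3 ≈ 31.667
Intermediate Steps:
f(J) = 2*J/(4 + J) (f(J) = (2*J)/(4 + J) = 2*J/(4 + J))
(-178 + 207) + f(-16) = (-178 + 207) + 2*(-16)/(4 - 16) = 29 + 2*(-16)/(-12) = 29 + 2*(-16)*(-1/12) = 29 + 8/3 = 95/3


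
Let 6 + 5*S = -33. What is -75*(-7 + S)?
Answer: 1110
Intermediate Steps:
S = -39/5 (S = -6/5 + (⅕)*(-33) = -6/5 - 33/5 = -39/5 ≈ -7.8000)
-75*(-7 + S) = -75*(-7 - 39/5) = -75*(-74/5) = 1110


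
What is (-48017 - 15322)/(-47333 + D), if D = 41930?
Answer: 21113/1801 ≈ 11.723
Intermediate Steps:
(-48017 - 15322)/(-47333 + D) = (-48017 - 15322)/(-47333 + 41930) = -63339/(-5403) = -63339*(-1/5403) = 21113/1801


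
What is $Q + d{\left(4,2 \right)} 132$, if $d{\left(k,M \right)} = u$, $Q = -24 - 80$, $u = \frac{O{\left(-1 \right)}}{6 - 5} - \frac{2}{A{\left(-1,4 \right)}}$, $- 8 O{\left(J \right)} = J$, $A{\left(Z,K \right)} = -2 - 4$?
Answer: $- \frac{87}{2} \approx -43.5$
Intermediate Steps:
$A{\left(Z,K \right)} = -6$ ($A{\left(Z,K \right)} = -2 - 4 = -6$)
$O{\left(J \right)} = - \frac{J}{8}$
$u = \frac{11}{24}$ ($u = \frac{\left(- \frac{1}{8}\right) \left(-1\right)}{6 - 5} - \frac{2}{-6} = \frac{1}{8 \left(6 - 5\right)} - - \frac{1}{3} = \frac{1}{8 \cdot 1} + \frac{1}{3} = \frac{1}{8} \cdot 1 + \frac{1}{3} = \frac{1}{8} + \frac{1}{3} = \frac{11}{24} \approx 0.45833$)
$Q = -104$ ($Q = -24 - 80 = -104$)
$d{\left(k,M \right)} = \frac{11}{24}$
$Q + d{\left(4,2 \right)} 132 = -104 + \frac{11}{24} \cdot 132 = -104 + \frac{121}{2} = - \frac{87}{2}$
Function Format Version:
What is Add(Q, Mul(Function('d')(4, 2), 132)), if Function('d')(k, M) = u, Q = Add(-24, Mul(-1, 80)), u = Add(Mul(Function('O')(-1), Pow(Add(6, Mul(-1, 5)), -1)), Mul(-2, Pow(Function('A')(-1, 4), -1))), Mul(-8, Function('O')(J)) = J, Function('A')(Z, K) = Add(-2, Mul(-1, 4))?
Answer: Rational(-87, 2) ≈ -43.500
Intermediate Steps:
Function('A')(Z, K) = -6 (Function('A')(Z, K) = Add(-2, -4) = -6)
Function('O')(J) = Mul(Rational(-1, 8), J)
u = Rational(11, 24) (u = Add(Mul(Mul(Rational(-1, 8), -1), Pow(Add(6, Mul(-1, 5)), -1)), Mul(-2, Pow(-6, -1))) = Add(Mul(Rational(1, 8), Pow(Add(6, -5), -1)), Mul(-2, Rational(-1, 6))) = Add(Mul(Rational(1, 8), Pow(1, -1)), Rational(1, 3)) = Add(Mul(Rational(1, 8), 1), Rational(1, 3)) = Add(Rational(1, 8), Rational(1, 3)) = Rational(11, 24) ≈ 0.45833)
Q = -104 (Q = Add(-24, -80) = -104)
Function('d')(k, M) = Rational(11, 24)
Add(Q, Mul(Function('d')(4, 2), 132)) = Add(-104, Mul(Rational(11, 24), 132)) = Add(-104, Rational(121, 2)) = Rational(-87, 2)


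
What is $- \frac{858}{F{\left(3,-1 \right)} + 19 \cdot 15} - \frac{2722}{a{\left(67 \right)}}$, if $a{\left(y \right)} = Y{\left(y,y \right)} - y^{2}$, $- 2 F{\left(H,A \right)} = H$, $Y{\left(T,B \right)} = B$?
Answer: $- \frac{335821}{139293} \approx -2.4109$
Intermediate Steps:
$F{\left(H,A \right)} = - \frac{H}{2}$
$a{\left(y \right)} = y - y^{2}$
$- \frac{858}{F{\left(3,-1 \right)} + 19 \cdot 15} - \frac{2722}{a{\left(67 \right)}} = - \frac{858}{\left(- \frac{1}{2}\right) 3 + 19 \cdot 15} - \frac{2722}{67 \left(1 - 67\right)} = - \frac{858}{- \frac{3}{2} + 285} - \frac{2722}{67 \left(1 - 67\right)} = - \frac{858}{\frac{567}{2}} - \frac{2722}{67 \left(-66\right)} = \left(-858\right) \frac{2}{567} - \frac{2722}{-4422} = - \frac{572}{189} - - \frac{1361}{2211} = - \frac{572}{189} + \frac{1361}{2211} = - \frac{335821}{139293}$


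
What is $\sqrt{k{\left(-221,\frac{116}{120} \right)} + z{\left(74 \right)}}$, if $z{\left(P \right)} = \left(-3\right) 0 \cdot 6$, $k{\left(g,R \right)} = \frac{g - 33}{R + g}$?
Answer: $\frac{2 \sqrt{12574905}}{6601} \approx 1.0744$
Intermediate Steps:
$k{\left(g,R \right)} = \frac{-33 + g}{R + g}$
$z{\left(P \right)} = 0$ ($z{\left(P \right)} = 0 \cdot 6 = 0$)
$\sqrt{k{\left(-221,\frac{116}{120} \right)} + z{\left(74 \right)}} = \sqrt{\frac{-33 - 221}{\frac{116}{120} - 221} + 0} = \sqrt{\frac{1}{116 \cdot \frac{1}{120} - 221} \left(-254\right) + 0} = \sqrt{\frac{1}{\frac{29}{30} - 221} \left(-254\right) + 0} = \sqrt{\frac{1}{- \frac{6601}{30}} \left(-254\right) + 0} = \sqrt{\left(- \frac{30}{6601}\right) \left(-254\right) + 0} = \sqrt{\frac{7620}{6601} + 0} = \sqrt{\frac{7620}{6601}} = \frac{2 \sqrt{12574905}}{6601}$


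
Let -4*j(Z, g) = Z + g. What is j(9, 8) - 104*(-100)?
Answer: 41583/4 ≈ 10396.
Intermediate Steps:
j(Z, g) = -Z/4 - g/4 (j(Z, g) = -(Z + g)/4 = -Z/4 - g/4)
j(9, 8) - 104*(-100) = (-¼*9 - ¼*8) - 104*(-100) = (-9/4 - 2) + 10400 = -17/4 + 10400 = 41583/4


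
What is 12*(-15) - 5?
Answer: -185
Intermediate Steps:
12*(-15) - 5 = -180 - 5 = -185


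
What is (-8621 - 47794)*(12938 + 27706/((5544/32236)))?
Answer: -324003060515/33 ≈ -9.8183e+9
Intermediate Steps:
(-8621 - 47794)*(12938 + 27706/((5544/32236))) = -56415*(12938 + 27706/((5544*(1/32236)))) = -56415*(12938 + 27706/(1386/8059)) = -56415*(12938 + 27706*(8059/1386)) = -56415*(12938 + 15948761/99) = -56415*17229623/99 = -324003060515/33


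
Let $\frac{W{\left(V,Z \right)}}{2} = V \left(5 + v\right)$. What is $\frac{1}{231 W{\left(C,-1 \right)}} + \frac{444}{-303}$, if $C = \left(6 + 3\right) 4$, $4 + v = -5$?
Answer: $- \frac{9846245}{6719328} \approx -1.4654$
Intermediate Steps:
$v = -9$ ($v = -4 - 5 = -9$)
$C = 36$ ($C = 9 \cdot 4 = 36$)
$W{\left(V,Z \right)} = - 8 V$ ($W{\left(V,Z \right)} = 2 V \left(5 - 9\right) = 2 V \left(-4\right) = 2 \left(- 4 V\right) = - 8 V$)
$\frac{1}{231 W{\left(C,-1 \right)}} + \frac{444}{-303} = \frac{1}{231 \left(\left(-8\right) 36\right)} + \frac{444}{-303} = \frac{1}{231 \left(-288\right)} + 444 \left(- \frac{1}{303}\right) = \frac{1}{231} \left(- \frac{1}{288}\right) - \frac{148}{101} = - \frac{1}{66528} - \frac{148}{101} = - \frac{9846245}{6719328}$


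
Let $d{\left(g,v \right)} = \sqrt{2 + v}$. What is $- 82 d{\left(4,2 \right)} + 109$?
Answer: $-55$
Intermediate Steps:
$- 82 d{\left(4,2 \right)} + 109 = - 82 \sqrt{2 + 2} + 109 = - 82 \sqrt{4} + 109 = \left(-82\right) 2 + 109 = -164 + 109 = -55$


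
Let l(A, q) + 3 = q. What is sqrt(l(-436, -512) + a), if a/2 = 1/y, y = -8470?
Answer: I*sqrt(76335910)/385 ≈ 22.694*I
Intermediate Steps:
l(A, q) = -3 + q
a = -1/4235 (a = 2/(-8470) = 2*(-1/8470) = -1/4235 ≈ -0.00023613)
sqrt(l(-436, -512) + a) = sqrt((-3 - 512) - 1/4235) = sqrt(-515 - 1/4235) = sqrt(-2181026/4235) = I*sqrt(76335910)/385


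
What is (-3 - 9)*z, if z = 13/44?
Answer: -39/11 ≈ -3.5455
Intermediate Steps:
z = 13/44 (z = 13*(1/44) = 13/44 ≈ 0.29545)
(-3 - 9)*z = (-3 - 9)*(13/44) = -12*13/44 = -39/11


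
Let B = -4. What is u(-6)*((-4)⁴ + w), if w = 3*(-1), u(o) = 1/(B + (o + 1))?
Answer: -253/9 ≈ -28.111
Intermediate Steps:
u(o) = 1/(-3 + o) (u(o) = 1/(-4 + (o + 1)) = 1/(-4 + (1 + o)) = 1/(-3 + o))
w = -3
u(-6)*((-4)⁴ + w) = ((-4)⁴ - 3)/(-3 - 6) = (256 - 3)/(-9) = -⅑*253 = -253/9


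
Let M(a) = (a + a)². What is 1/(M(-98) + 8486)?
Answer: 1/46902 ≈ 2.1321e-5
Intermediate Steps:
M(a) = 4*a² (M(a) = (2*a)² = 4*a²)
1/(M(-98) + 8486) = 1/(4*(-98)² + 8486) = 1/(4*9604 + 8486) = 1/(38416 + 8486) = 1/46902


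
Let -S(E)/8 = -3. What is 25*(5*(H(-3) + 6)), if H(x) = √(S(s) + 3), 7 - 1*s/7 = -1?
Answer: 750 + 375*√3 ≈ 1399.5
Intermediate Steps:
s = 56 (s = 49 - 7*(-1) = 49 + 7 = 56)
S(E) = 24 (S(E) = -8*(-3) = 24)
H(x) = 3*√3 (H(x) = √(24 + 3) = √27 = 3*√3)
25*(5*(H(-3) + 6)) = 25*(5*(3*√3 + 6)) = 25*(5*(6 + 3*√3)) = 25*(30 + 15*√3) = 750 + 375*√3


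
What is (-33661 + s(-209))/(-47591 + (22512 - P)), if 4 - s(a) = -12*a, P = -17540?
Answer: 12055/2513 ≈ 4.7971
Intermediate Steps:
s(a) = 4 + 12*a (s(a) = 4 - (-12)*a = 4 + 12*a)
(-33661 + s(-209))/(-47591 + (22512 - P)) = (-33661 + (4 + 12*(-209)))/(-47591 + (22512 - 1*(-17540))) = (-33661 + (4 - 2508))/(-47591 + (22512 + 17540)) = (-33661 - 2504)/(-47591 + 40052) = -36165/(-7539) = -36165*(-1/7539) = 12055/2513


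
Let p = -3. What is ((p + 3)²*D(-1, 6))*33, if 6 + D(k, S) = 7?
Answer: 0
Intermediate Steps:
D(k, S) = 1 (D(k, S) = -6 + 7 = 1)
((p + 3)²*D(-1, 6))*33 = ((-3 + 3)²*1)*33 = (0²*1)*33 = (0*1)*33 = 0*33 = 0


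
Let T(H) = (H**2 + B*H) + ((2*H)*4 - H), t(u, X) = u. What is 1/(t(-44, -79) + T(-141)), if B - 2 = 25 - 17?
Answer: 1/17440 ≈ 5.7339e-5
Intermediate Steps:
B = 10 (B = 2 + (25 - 17) = 2 + 8 = 10)
T(H) = H**2 + 17*H (T(H) = (H**2 + 10*H) + ((2*H)*4 - H) = (H**2 + 10*H) + (8*H - H) = (H**2 + 10*H) + 7*H = H**2 + 17*H)
1/(t(-44, -79) + T(-141)) = 1/(-44 - 141*(17 - 141)) = 1/(-44 - 141*(-124)) = 1/(-44 + 17484) = 1/17440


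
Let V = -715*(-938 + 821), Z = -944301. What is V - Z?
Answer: 1027956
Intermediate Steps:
V = 83655 (V = -715*(-117) = 83655)
V - Z = 83655 - 1*(-944301) = 83655 + 944301 = 1027956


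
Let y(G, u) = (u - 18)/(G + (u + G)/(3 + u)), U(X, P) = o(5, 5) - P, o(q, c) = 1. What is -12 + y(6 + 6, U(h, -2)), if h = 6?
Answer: -378/29 ≈ -13.034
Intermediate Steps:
U(X, P) = 1 - P
y(G, u) = (-18 + u)/(G + (G + u)/(3 + u))
-12 + y(6 + 6, U(h, -2)) = -12 + (-54 + (1 - 1*(-2))² - 15*(1 - 1*(-2)))/((1 - 1*(-2)) + 4*(6 + 6) + (6 + 6)*(1 - 1*(-2))) = -12 + (-54 + (1 + 2)² - 15*(1 + 2))/((1 + 2) + 4*12 + 12*(1 + 2)) = -12 + (-54 + 3² - 15*3)/(3 + 48 + 12*3) = -12 + (-54 + 9 - 45)/(3 + 48 + 36) = -12 - 90/87 = -12 + (1/87)*(-90) = -12 - 30/29 = -378/29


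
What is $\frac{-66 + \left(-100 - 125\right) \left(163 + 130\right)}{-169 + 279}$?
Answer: $- \frac{65991}{110} \approx -599.92$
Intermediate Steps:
$\frac{-66 + \left(-100 - 125\right) \left(163 + 130\right)}{-169 + 279} = \frac{-66 - 65925}{110} = \left(-66 - 65925\right) \frac{1}{110} = \left(-65991\right) \frac{1}{110} = - \frac{65991}{110}$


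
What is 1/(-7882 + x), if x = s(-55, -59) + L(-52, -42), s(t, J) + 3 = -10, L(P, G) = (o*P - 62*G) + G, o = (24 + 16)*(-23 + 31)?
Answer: -1/21973 ≈ -4.5510e-5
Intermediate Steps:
o = 320 (o = 40*8 = 320)
L(P, G) = -61*G + 320*P (L(P, G) = (320*P - 62*G) + G = (-62*G + 320*P) + G = -61*G + 320*P)
s(t, J) = -13 (s(t, J) = -3 - 10 = -13)
x = -14091 (x = -13 + (-61*(-42) + 320*(-52)) = -13 + (2562 - 16640) = -13 - 14078 = -14091)
1/(-7882 + x) = 1/(-7882 - 14091) = 1/(-21973) = -1/21973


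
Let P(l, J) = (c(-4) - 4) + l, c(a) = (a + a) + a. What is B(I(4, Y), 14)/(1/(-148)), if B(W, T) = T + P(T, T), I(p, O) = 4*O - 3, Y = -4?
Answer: -1776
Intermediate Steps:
I(p, O) = -3 + 4*O
c(a) = 3*a (c(a) = 2*a + a = 3*a)
P(l, J) = -16 + l (P(l, J) = (3*(-4) - 4) + l = (-12 - 4) + l = -16 + l)
B(W, T) = -16 + 2*T (B(W, T) = T + (-16 + T) = -16 + 2*T)
B(I(4, Y), 14)/(1/(-148)) = (-16 + 2*14)/(1/(-148)) = (-16 + 28)/(-1/148) = 12*(-148) = -1776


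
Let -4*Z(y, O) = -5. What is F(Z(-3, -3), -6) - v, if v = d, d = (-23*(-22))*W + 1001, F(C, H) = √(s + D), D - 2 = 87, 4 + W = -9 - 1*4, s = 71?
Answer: 7601 + 4*√10 ≈ 7613.6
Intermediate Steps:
W = -17 (W = -4 + (-9 - 1*4) = -4 + (-9 - 4) = -4 - 13 = -17)
D = 89 (D = 2 + 87 = 89)
Z(y, O) = 5/4 (Z(y, O) = -¼*(-5) = 5/4)
F(C, H) = 4*√10 (F(C, H) = √(71 + 89) = √160 = 4*√10)
d = -7601 (d = -23*(-22)*(-17) + 1001 = 506*(-17) + 1001 = -8602 + 1001 = -7601)
v = -7601
F(Z(-3, -3), -6) - v = 4*√10 - 1*(-7601) = 4*√10 + 7601 = 7601 + 4*√10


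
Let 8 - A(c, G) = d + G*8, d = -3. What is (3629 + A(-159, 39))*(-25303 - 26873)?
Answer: -173641728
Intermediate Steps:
A(c, G) = 11 - 8*G (A(c, G) = 8 - (-3 + G*8) = 8 - (-3 + 8*G) = 8 + (3 - 8*G) = 11 - 8*G)
(3629 + A(-159, 39))*(-25303 - 26873) = (3629 + (11 - 8*39))*(-25303 - 26873) = (3629 + (11 - 312))*(-52176) = (3629 - 301)*(-52176) = 3328*(-52176) = -173641728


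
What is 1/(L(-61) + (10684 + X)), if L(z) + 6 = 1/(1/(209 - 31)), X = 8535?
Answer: 1/19391 ≈ 5.1570e-5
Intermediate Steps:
L(z) = 172 (L(z) = -6 + 1/(1/(209 - 31)) = -6 + 1/(1/178) = -6 + 178 = 172)
1/(L(-61) + (10684 + X)) = 1/(172 + (10684 + 8535)) = 1/(172 + 19219) = 1/19391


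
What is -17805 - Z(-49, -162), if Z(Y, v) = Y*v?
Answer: -25743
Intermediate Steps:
-17805 - Z(-49, -162) = -17805 - (-49)*(-162) = -17805 - 1*7938 = -17805 - 7938 = -25743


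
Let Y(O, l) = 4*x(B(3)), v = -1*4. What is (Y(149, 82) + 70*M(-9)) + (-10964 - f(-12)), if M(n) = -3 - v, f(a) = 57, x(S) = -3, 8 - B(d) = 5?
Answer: -10963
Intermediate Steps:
B(d) = 3 (B(d) = 8 - 1*5 = 8 - 5 = 3)
v = -4
Y(O, l) = -12 (Y(O, l) = 4*(-3) = -12)
M(n) = 1 (M(n) = -3 - 1*(-4) = -3 + 4 = 1)
(Y(149, 82) + 70*M(-9)) + (-10964 - f(-12)) = (-12 + 70*1) + (-10964 - 1*57) = (-12 + 70) + (-10964 - 57) = 58 - 11021 = -10963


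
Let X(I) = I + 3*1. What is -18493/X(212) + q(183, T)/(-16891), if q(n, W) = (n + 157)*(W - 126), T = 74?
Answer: -308564063/3631565 ≈ -84.967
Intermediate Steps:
X(I) = 3 + I (X(I) = I + 3 = 3 + I)
q(n, W) = (-126 + W)*(157 + n) (q(n, W) = (157 + n)*(-126 + W) = (-126 + W)*(157 + n))
-18493/X(212) + q(183, T)/(-16891) = -18493/(3 + 212) + (-19782 - 126*183 + 157*74 + 74*183)/(-16891) = -18493/215 + (-19782 - 23058 + 11618 + 13542)*(-1/16891) = -18493*1/215 - 17680*(-1/16891) = -18493/215 + 17680/16891 = -308564063/3631565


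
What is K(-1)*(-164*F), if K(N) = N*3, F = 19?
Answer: 9348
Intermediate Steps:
K(N) = 3*N
K(-1)*(-164*F) = (3*(-1))*(-164*19) = -3*(-3116) = 9348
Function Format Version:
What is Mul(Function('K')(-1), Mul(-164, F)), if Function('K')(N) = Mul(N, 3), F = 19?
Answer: 9348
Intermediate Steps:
Function('K')(N) = Mul(3, N)
Mul(Function('K')(-1), Mul(-164, F)) = Mul(Mul(3, -1), Mul(-164, 19)) = Mul(-3, -3116) = 9348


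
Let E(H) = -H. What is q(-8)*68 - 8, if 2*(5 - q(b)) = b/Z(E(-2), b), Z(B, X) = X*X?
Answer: 1345/4 ≈ 336.25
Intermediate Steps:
Z(B, X) = X²
q(b) = 5 - 1/(2*b) (q(b) = 5 - b/(2*(b²)) = 5 - b/(2*b²) = 5 - 1/(2*b))
q(-8)*68 - 8 = (5 - ½/(-8))*68 - 8 = (5 - ½*(-⅛))*68 - 8 = (5 + 1/16)*68 - 8 = (81/16)*68 - 8 = 1377/4 - 8 = 1345/4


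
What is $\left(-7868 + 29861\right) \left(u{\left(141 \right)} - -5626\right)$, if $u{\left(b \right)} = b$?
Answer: $126833631$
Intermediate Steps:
$\left(-7868 + 29861\right) \left(u{\left(141 \right)} - -5626\right) = \left(-7868 + 29861\right) \left(141 - -5626\right) = 21993 \left(141 + 5626\right) = 21993 \cdot 5767 = 126833631$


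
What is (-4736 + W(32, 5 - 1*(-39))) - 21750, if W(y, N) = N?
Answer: -26442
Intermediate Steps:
(-4736 + W(32, 5 - 1*(-39))) - 21750 = (-4736 + (5 - 1*(-39))) - 21750 = (-4736 + (5 + 39)) - 21750 = (-4736 + 44) - 21750 = -4692 - 21750 = -26442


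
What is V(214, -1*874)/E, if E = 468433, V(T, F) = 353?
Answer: 353/468433 ≈ 0.00075358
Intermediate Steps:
V(214, -1*874)/E = 353/468433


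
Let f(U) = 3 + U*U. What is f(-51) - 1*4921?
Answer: -2317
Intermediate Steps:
f(U) = 3 + U²
f(-51) - 1*4921 = (3 + (-51)²) - 1*4921 = (3 + 2601) - 4921 = 2604 - 4921 = -2317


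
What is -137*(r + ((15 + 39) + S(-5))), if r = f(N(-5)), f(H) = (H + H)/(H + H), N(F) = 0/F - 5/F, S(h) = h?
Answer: -6850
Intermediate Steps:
N(F) = -5/F (N(F) = 0 - 5/F = -5/F)
f(H) = 1 (f(H) = (2*H)/((2*H)) = (2*H)*(1/(2*H)) = 1)
r = 1
-137*(r + ((15 + 39) + S(-5))) = -137*(1 + ((15 + 39) - 5)) = -137*(1 + (54 - 5)) = -137*(1 + 49) = -137*50 = -6850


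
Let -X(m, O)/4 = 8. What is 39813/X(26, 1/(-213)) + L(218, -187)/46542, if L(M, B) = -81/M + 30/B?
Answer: -6294870553735/5059549792 ≈ -1244.2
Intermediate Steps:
X(m, O) = -32 (X(m, O) = -4*8 = -32)
39813/X(26, 1/(-213)) + L(218, -187)/46542 = 39813/(-32) + (-81/218 + 30/(-187))/46542 = 39813*(-1/32) + (-81*1/218 + 30*(-1/187))*(1/46542) = -39813/32 + (-81/218 - 30/187)*(1/46542) = -39813/32 - 21687/40766*1/46542 = -39813/32 - 7229/632443724 = -6294870553735/5059549792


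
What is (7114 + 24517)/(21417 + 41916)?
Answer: 31631/63333 ≈ 0.49944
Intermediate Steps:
(7114 + 24517)/(21417 + 41916) = 31631/63333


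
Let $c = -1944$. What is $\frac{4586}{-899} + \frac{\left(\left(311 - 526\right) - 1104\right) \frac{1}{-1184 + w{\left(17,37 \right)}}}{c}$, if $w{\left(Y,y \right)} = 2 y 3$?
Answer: $- \frac{8577592789}{1681245072} \approx -5.1019$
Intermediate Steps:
$w{\left(Y,y \right)} = 6 y$
$\frac{4586}{-899} + \frac{\left(\left(311 - 526\right) - 1104\right) \frac{1}{-1184 + w{\left(17,37 \right)}}}{c} = \frac{4586}{-899} + \frac{\left(\left(311 - 526\right) - 1104\right) \frac{1}{-1184 + 6 \cdot 37}}{-1944} = 4586 \left(- \frac{1}{899}\right) + \frac{-215 - 1104}{-1184 + 222} \left(- \frac{1}{1944}\right) = - \frac{4586}{899} + - \frac{1319}{-962} \left(- \frac{1}{1944}\right) = - \frac{4586}{899} + \left(-1319\right) \left(- \frac{1}{962}\right) \left(- \frac{1}{1944}\right) = - \frac{4586}{899} + \frac{1319}{962} \left(- \frac{1}{1944}\right) = - \frac{4586}{899} - \frac{1319}{1870128} = - \frac{8577592789}{1681245072}$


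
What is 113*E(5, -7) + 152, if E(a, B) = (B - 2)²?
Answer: 9305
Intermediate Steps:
E(a, B) = (-2 + B)²
113*E(5, -7) + 152 = 113*(-2 - 7)² + 152 = 113*(-9)² + 152 = 113*81 + 152 = 9153 + 152 = 9305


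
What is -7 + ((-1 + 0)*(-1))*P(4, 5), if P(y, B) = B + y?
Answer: 2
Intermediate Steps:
-7 + ((-1 + 0)*(-1))*P(4, 5) = -7 + ((-1 + 0)*(-1))*(5 + 4) = -7 - 1*(-1)*9 = -7 + 1*9 = -7 + 9 = 2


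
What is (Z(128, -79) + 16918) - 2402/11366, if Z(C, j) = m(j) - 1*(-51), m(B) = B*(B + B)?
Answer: 167368832/5683 ≈ 29451.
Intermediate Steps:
m(B) = 2*B**2 (m(B) = B*(2*B) = 2*B**2)
Z(C, j) = 51 + 2*j**2 (Z(C, j) = 2*j**2 - 1*(-51) = 2*j**2 + 51 = 51 + 2*j**2)
(Z(128, -79) + 16918) - 2402/11366 = ((51 + 2*(-79)**2) + 16918) - 2402/11366 = ((51 + 2*6241) + 16918) - 2402*1/11366 = ((51 + 12482) + 16918) - 1201/5683 = (12533 + 16918) - 1201/5683 = 29451 - 1201/5683 = 167368832/5683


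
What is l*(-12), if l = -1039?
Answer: 12468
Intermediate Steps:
l*(-12) = -1039*(-12) = 12468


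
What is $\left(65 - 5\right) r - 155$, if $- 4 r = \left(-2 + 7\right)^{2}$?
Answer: $-530$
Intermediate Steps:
$r = - \frac{25}{4}$ ($r = - \frac{\left(-2 + 7\right)^{2}}{4} = - \frac{5^{2}}{4} = \left(- \frac{1}{4}\right) 25 = - \frac{25}{4} \approx -6.25$)
$\left(65 - 5\right) r - 155 = \left(65 - 5\right) \left(- \frac{25}{4}\right) - 155 = 60 \left(- \frac{25}{4}\right) - 155 = -375 - 155 = -530$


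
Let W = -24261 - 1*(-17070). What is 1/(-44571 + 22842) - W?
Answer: 156253238/21729 ≈ 7191.0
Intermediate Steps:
W = -7191 (W = -24261 + 17070 = -7191)
1/(-44571 + 22842) - W = 1/(-44571 + 22842) - 1*(-7191) = 1/(-21729) + 7191 = -1/21729 + 7191 = 156253238/21729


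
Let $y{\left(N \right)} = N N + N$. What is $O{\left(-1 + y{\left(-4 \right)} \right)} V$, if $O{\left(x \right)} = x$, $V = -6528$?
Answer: $-71808$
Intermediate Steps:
$y{\left(N \right)} = N + N^{2}$ ($y{\left(N \right)} = N^{2} + N = N + N^{2}$)
$O{\left(-1 + y{\left(-4 \right)} \right)} V = \left(-1 - 4 \left(1 - 4\right)\right) \left(-6528\right) = \left(-1 - -12\right) \left(-6528\right) = \left(-1 + 12\right) \left(-6528\right) = 11 \left(-6528\right) = -71808$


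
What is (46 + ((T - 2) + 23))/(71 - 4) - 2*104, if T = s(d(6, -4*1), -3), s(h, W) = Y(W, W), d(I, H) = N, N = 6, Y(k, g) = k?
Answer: -13872/67 ≈ -207.04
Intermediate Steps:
d(I, H) = 6
s(h, W) = W
T = -3
(46 + ((T - 2) + 23))/(71 - 4) - 2*104 = (46 + ((-3 - 2) + 23))/(71 - 4) - 2*104 = (46 + (-5 + 23))/67 - 208 = (46 + 18)*(1/67) - 208 = 64*(1/67) - 208 = 64/67 - 208 = -13872/67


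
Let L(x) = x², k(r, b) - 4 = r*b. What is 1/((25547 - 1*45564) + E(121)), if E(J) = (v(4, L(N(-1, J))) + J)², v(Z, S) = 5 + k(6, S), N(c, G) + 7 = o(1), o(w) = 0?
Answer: 1/159759 ≈ 6.2594e-6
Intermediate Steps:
k(r, b) = 4 + b*r (k(r, b) = 4 + r*b = 4 + b*r)
N(c, G) = -7 (N(c, G) = -7 + 0 = -7)
v(Z, S) = 9 + 6*S (v(Z, S) = 5 + (4 + S*6) = 5 + (4 + 6*S) = 9 + 6*S)
E(J) = (303 + J)² (E(J) = ((9 + 6*(-7)²) + J)² = ((9 + 6*49) + J)² = ((9 + 294) + J)² = (303 + J)²)
1/((25547 - 1*45564) + E(121)) = 1/((25547 - 1*45564) + (303 + 121)²) = 1/((25547 - 45564) + 424²) = 1/(-20017 + 179776) = 1/159759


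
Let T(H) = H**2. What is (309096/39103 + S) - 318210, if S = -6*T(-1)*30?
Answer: -12449695074/39103 ≈ -3.1838e+5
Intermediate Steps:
S = -180 (S = -6*(-1)**2*30 = -6*1*30 = -6*30 = -180)
(309096/39103 + S) - 318210 = (309096/39103 - 180) - 318210 = -6729444/39103 - 318210 = -12449695074/39103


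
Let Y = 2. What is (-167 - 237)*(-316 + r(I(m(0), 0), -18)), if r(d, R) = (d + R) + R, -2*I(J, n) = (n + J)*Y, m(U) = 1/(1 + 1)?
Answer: 142410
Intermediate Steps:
m(U) = 1/2
I(J, n) = -J - n (I(J, n) = -(n + J)*2/2 = -(J + n)*2/2 = -(2*J + 2*n)/2 = -J - n)
r(d, R) = d + 2*R (r(d, R) = (R + d) + R = d + 2*R)
(-167 - 237)*(-316 + r(I(m(0), 0), -18)) = (-167 - 237)*(-316 + ((-1*1/2 - 1*0) + 2*(-18))) = -404*(-316 + ((-1/2 + 0) - 36)) = -404*(-316 + (-1/2 - 36)) = -404*(-316 - 73/2) = -404*(-705/2) = 142410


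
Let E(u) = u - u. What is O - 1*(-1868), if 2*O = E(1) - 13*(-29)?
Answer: 4113/2 ≈ 2056.5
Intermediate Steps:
E(u) = 0
O = 377/2 (O = (0 - 13*(-29))/2 = (0 + 377)/2 = (1/2)*377 = 377/2 ≈ 188.50)
O - 1*(-1868) = 377/2 - 1*(-1868) = 377/2 + 1868 = 4113/2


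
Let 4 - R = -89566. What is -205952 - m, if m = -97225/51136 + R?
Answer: -15111715767/51136 ≈ -2.9552e+5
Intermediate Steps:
R = 89570 (R = 4 - 1*(-89566) = 4 + 89566 = 89570)
m = 4580154295/51136 (m = -97225/51136 + 89570 = 4580154295/51136 ≈ 89568.)
-205952 - m = -205952 - 1*4580154295/51136 = -205952 - 4580154295/51136 = -15111715767/51136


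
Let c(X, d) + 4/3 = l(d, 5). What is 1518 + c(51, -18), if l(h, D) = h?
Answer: 4496/3 ≈ 1498.7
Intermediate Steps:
c(X, d) = -4/3 + d
1518 + c(51, -18) = 1518 + (-4/3 - 18) = 1518 - 58/3 = 4496/3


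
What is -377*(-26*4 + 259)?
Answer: -58435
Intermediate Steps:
-377*(-26*4 + 259) = -377*(-104 + 259) = -377*155 = -58435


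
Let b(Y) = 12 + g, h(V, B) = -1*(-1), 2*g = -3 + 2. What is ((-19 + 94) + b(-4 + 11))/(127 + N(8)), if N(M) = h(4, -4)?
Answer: 173/256 ≈ 0.67578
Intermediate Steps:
g = -1/2 (g = (-3 + 2)/2 = (1/2)*(-1) = -1/2 ≈ -0.50000)
h(V, B) = 1
b(Y) = 23/2 (b(Y) = 12 - 1/2 = 23/2)
N(M) = 1
((-19 + 94) + b(-4 + 11))/(127 + N(8)) = ((-19 + 94) + 23/2)/(127 + 1) = (75 + 23/2)/128 = (173/2)*(1/128) = 173/256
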